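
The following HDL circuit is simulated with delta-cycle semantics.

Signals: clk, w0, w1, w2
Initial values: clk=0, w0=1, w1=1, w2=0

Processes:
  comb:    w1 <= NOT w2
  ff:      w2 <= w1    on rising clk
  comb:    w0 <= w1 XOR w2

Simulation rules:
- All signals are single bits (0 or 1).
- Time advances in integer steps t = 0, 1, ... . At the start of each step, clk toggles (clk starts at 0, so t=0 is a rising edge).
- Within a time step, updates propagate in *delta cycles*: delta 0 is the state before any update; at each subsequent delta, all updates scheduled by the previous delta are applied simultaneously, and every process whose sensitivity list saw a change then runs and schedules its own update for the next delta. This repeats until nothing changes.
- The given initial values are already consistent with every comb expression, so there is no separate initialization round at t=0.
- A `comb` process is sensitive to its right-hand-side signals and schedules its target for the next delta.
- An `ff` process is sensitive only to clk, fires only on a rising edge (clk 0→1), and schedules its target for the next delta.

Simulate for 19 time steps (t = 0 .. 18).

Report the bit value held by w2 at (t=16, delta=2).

[bits: w1,w2,clk,w0]
t=0: Δ0=1001 Δ1=1011 Δ2=1111 Δ3=0110 Δ4=0111 | 4Δ
t=1: Δ0=0111 Δ1=0101 | 1Δ
t=2: Δ0=0101 Δ1=0111 Δ2=0011 Δ3=1010 Δ4=1011 | 4Δ
t=3: Δ0=1011 Δ1=1001 | 1Δ
t=4: Δ0=1001 Δ1=1011 Δ2=1111 Δ3=0110 Δ4=0111 | 4Δ
t=5: Δ0=0111 Δ1=0101 | 1Δ
t=6: Δ0=0101 Δ1=0111 Δ2=0011 Δ3=1010 Δ4=1011 | 4Δ
t=7: Δ0=1011 Δ1=1001 | 1Δ
t=8: Δ0=1001 Δ1=1011 Δ2=1111 Δ3=0110 Δ4=0111 | 4Δ
t=9: Δ0=0111 Δ1=0101 | 1Δ
t=10: Δ0=0101 Δ1=0111 Δ2=0011 Δ3=1010 Δ4=1011 | 4Δ
t=11: Δ0=1011 Δ1=1001 | 1Δ
t=12: Δ0=1001 Δ1=1011 Δ2=1111 Δ3=0110 Δ4=0111 | 4Δ
t=13: Δ0=0111 Δ1=0101 | 1Δ
t=14: Δ0=0101 Δ1=0111 Δ2=0011 Δ3=1010 Δ4=1011 | 4Δ
t=15: Δ0=1011 Δ1=1001 | 1Δ
t=16: Δ0=1001 Δ1=1011 Δ2=1111 Δ3=0110 Δ4=0111 | 4Δ
t=17: Δ0=0111 Δ1=0101 | 1Δ
t=18: Δ0=0101 Δ1=0111 Δ2=0011 Δ3=1010 Δ4=1011 | 4Δ

1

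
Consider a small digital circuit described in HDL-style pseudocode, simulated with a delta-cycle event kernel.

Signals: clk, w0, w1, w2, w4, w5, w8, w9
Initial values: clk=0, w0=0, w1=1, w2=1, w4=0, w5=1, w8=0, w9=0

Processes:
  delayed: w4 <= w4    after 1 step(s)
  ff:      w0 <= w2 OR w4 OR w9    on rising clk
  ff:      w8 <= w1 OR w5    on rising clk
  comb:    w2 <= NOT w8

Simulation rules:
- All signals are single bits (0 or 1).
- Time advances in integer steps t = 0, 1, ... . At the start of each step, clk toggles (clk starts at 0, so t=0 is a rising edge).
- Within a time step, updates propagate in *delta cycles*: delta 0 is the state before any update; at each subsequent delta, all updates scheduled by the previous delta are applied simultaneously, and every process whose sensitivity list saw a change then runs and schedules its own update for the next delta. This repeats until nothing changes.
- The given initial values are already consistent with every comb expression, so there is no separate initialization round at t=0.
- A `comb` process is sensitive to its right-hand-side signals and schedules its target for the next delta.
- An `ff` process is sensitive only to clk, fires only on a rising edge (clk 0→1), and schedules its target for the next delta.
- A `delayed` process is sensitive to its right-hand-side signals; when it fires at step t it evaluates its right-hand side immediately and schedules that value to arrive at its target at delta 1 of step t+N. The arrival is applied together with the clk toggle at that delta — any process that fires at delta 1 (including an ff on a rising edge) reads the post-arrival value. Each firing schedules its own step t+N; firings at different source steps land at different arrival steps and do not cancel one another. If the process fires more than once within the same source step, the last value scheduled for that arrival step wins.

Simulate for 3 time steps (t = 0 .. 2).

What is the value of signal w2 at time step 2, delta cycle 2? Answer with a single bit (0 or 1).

t=0 Δ0: clk=0 w1=1 w9=0 w5=1 w2=1 w0=0 w4=0 w8=0
  Δ1: clk:0→1
  Δ2: w0:0→1, w8:0→1
  Δ3: w2:1→0
  (3Δ to stable)
t=1 Δ0: clk=1 w1=1 w9=0 w5=1 w2=0 w0=1 w4=0 w8=1
  Δ1: clk:1→0
  (1Δ to stable)
t=2 Δ0: clk=0 w1=1 w9=0 w5=1 w2=0 w0=1 w4=0 w8=1
  Δ1: clk:0→1
  Δ2: w0:1→0
  (2Δ to stable)

0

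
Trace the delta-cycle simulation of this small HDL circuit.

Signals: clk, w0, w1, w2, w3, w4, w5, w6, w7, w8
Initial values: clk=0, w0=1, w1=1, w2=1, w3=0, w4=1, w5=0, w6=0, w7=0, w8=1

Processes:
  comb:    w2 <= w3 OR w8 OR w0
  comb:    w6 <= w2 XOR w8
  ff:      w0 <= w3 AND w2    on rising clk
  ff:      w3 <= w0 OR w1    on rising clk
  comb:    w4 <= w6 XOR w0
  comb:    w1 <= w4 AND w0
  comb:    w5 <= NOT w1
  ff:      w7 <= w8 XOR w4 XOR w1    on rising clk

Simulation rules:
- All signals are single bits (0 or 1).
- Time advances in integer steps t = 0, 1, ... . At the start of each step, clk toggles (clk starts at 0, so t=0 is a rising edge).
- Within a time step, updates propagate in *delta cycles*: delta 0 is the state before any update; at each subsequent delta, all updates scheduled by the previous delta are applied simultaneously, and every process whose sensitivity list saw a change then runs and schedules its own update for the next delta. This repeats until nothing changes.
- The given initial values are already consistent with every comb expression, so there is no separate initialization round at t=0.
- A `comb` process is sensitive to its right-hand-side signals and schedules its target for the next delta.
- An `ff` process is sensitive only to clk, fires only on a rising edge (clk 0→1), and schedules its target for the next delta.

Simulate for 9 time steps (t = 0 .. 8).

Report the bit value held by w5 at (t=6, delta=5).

0

t0.Δ0 w8=1 w6=0 w0=1 w4=1 clk=0 w7=0 w3=0 w5=0 w1=1 w2=1
t0.Δ1 w8=1 w6=0 w0=1 w4=1 clk=1 w7=0 w3=0 w5=0 w1=1 w2=1
t0.Δ2 w8=1 w6=0 w0=0 w4=1 clk=1 w7=1 w3=1 w5=0 w1=1 w2=1
t0.Δ3 w8=1 w6=0 w0=0 w4=0 clk=1 w7=1 w3=1 w5=0 w1=0 w2=1
t0.Δ4 w8=1 w6=0 w0=0 w4=0 clk=1 w7=1 w3=1 w5=1 w1=0 w2=1
t1.Δ0 w8=1 w6=0 w0=0 w4=0 clk=1 w7=1 w3=1 w5=1 w1=0 w2=1
t1.Δ1 w8=1 w6=0 w0=0 w4=0 clk=0 w7=1 w3=1 w5=1 w1=0 w2=1
t2.Δ0 w8=1 w6=0 w0=0 w4=0 clk=0 w7=1 w3=1 w5=1 w1=0 w2=1
t2.Δ1 w8=1 w6=0 w0=0 w4=0 clk=1 w7=1 w3=1 w5=1 w1=0 w2=1
t2.Δ2 w8=1 w6=0 w0=1 w4=0 clk=1 w7=1 w3=0 w5=1 w1=0 w2=1
t2.Δ3 w8=1 w6=0 w0=1 w4=1 clk=1 w7=1 w3=0 w5=1 w1=0 w2=1
t2.Δ4 w8=1 w6=0 w0=1 w4=1 clk=1 w7=1 w3=0 w5=1 w1=1 w2=1
t2.Δ5 w8=1 w6=0 w0=1 w4=1 clk=1 w7=1 w3=0 w5=0 w1=1 w2=1
t3.Δ0 w8=1 w6=0 w0=1 w4=1 clk=1 w7=1 w3=0 w5=0 w1=1 w2=1
t3.Δ1 w8=1 w6=0 w0=1 w4=1 clk=0 w7=1 w3=0 w5=0 w1=1 w2=1
t4.Δ0 w8=1 w6=0 w0=1 w4=1 clk=0 w7=1 w3=0 w5=0 w1=1 w2=1
t4.Δ1 w8=1 w6=0 w0=1 w4=1 clk=1 w7=1 w3=0 w5=0 w1=1 w2=1
t4.Δ2 w8=1 w6=0 w0=0 w4=1 clk=1 w7=1 w3=1 w5=0 w1=1 w2=1
t4.Δ3 w8=1 w6=0 w0=0 w4=0 clk=1 w7=1 w3=1 w5=0 w1=0 w2=1
t4.Δ4 w8=1 w6=0 w0=0 w4=0 clk=1 w7=1 w3=1 w5=1 w1=0 w2=1
t5.Δ0 w8=1 w6=0 w0=0 w4=0 clk=1 w7=1 w3=1 w5=1 w1=0 w2=1
t5.Δ1 w8=1 w6=0 w0=0 w4=0 clk=0 w7=1 w3=1 w5=1 w1=0 w2=1
t6.Δ0 w8=1 w6=0 w0=0 w4=0 clk=0 w7=1 w3=1 w5=1 w1=0 w2=1
t6.Δ1 w8=1 w6=0 w0=0 w4=0 clk=1 w7=1 w3=1 w5=1 w1=0 w2=1
t6.Δ2 w8=1 w6=0 w0=1 w4=0 clk=1 w7=1 w3=0 w5=1 w1=0 w2=1
t6.Δ3 w8=1 w6=0 w0=1 w4=1 clk=1 w7=1 w3=0 w5=1 w1=0 w2=1
t6.Δ4 w8=1 w6=0 w0=1 w4=1 clk=1 w7=1 w3=0 w5=1 w1=1 w2=1
t6.Δ5 w8=1 w6=0 w0=1 w4=1 clk=1 w7=1 w3=0 w5=0 w1=1 w2=1
t7.Δ0 w8=1 w6=0 w0=1 w4=1 clk=1 w7=1 w3=0 w5=0 w1=1 w2=1
t7.Δ1 w8=1 w6=0 w0=1 w4=1 clk=0 w7=1 w3=0 w5=0 w1=1 w2=1
t8.Δ0 w8=1 w6=0 w0=1 w4=1 clk=0 w7=1 w3=0 w5=0 w1=1 w2=1
t8.Δ1 w8=1 w6=0 w0=1 w4=1 clk=1 w7=1 w3=0 w5=0 w1=1 w2=1
t8.Δ2 w8=1 w6=0 w0=0 w4=1 clk=1 w7=1 w3=1 w5=0 w1=1 w2=1
t8.Δ3 w8=1 w6=0 w0=0 w4=0 clk=1 w7=1 w3=1 w5=0 w1=0 w2=1
t8.Δ4 w8=1 w6=0 w0=0 w4=0 clk=1 w7=1 w3=1 w5=1 w1=0 w2=1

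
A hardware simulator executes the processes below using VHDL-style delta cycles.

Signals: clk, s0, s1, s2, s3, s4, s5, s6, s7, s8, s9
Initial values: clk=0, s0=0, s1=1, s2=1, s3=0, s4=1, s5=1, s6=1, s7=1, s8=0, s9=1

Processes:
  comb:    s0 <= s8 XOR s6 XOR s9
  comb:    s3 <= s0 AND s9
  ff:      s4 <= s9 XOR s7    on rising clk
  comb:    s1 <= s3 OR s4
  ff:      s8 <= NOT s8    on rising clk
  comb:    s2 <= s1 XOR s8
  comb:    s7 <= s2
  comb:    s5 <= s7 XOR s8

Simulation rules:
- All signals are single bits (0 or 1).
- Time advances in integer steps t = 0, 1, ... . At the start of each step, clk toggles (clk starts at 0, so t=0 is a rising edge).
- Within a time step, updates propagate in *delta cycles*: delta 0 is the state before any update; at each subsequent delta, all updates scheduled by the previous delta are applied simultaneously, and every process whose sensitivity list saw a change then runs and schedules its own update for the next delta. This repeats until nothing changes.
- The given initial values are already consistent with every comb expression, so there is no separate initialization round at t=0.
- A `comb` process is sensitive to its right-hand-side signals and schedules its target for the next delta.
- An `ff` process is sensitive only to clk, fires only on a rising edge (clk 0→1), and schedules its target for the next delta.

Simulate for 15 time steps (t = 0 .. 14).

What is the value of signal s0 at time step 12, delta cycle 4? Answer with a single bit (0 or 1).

1

t0.Δ0 s6=1 s8=0 s4=1 s3=0 s1=1 s9=1 s2=1 s5=1 clk=0 s0=0 s7=1
t0.Δ1 s6=1 s8=0 s4=1 s3=0 s1=1 s9=1 s2=1 s5=1 clk=1 s0=0 s7=1
t0.Δ2 s6=1 s8=1 s4=0 s3=0 s1=1 s9=1 s2=1 s5=1 clk=1 s0=0 s7=1
t0.Δ3 s6=1 s8=1 s4=0 s3=0 s1=0 s9=1 s2=0 s5=0 clk=1 s0=1 s7=1
t0.Δ4 s6=1 s8=1 s4=0 s3=1 s1=0 s9=1 s2=1 s5=0 clk=1 s0=1 s7=0
t0.Δ5 s6=1 s8=1 s4=0 s3=1 s1=1 s9=1 s2=1 s5=1 clk=1 s0=1 s7=1
t0.Δ6 s6=1 s8=1 s4=0 s3=1 s1=1 s9=1 s2=0 s5=0 clk=1 s0=1 s7=1
t0.Δ7 s6=1 s8=1 s4=0 s3=1 s1=1 s9=1 s2=0 s5=0 clk=1 s0=1 s7=0
t0.Δ8 s6=1 s8=1 s4=0 s3=1 s1=1 s9=1 s2=0 s5=1 clk=1 s0=1 s7=0
t1.Δ0 s6=1 s8=1 s4=0 s3=1 s1=1 s9=1 s2=0 s5=1 clk=1 s0=1 s7=0
t1.Δ1 s6=1 s8=1 s4=0 s3=1 s1=1 s9=1 s2=0 s5=1 clk=0 s0=1 s7=0
t2.Δ0 s6=1 s8=1 s4=0 s3=1 s1=1 s9=1 s2=0 s5=1 clk=0 s0=1 s7=0
t2.Δ1 s6=1 s8=1 s4=0 s3=1 s1=1 s9=1 s2=0 s5=1 clk=1 s0=1 s7=0
t2.Δ2 s6=1 s8=0 s4=1 s3=1 s1=1 s9=1 s2=0 s5=1 clk=1 s0=1 s7=0
t2.Δ3 s6=1 s8=0 s4=1 s3=1 s1=1 s9=1 s2=1 s5=0 clk=1 s0=0 s7=0
t2.Δ4 s6=1 s8=0 s4=1 s3=0 s1=1 s9=1 s2=1 s5=0 clk=1 s0=0 s7=1
t2.Δ5 s6=1 s8=0 s4=1 s3=0 s1=1 s9=1 s2=1 s5=1 clk=1 s0=0 s7=1
t3.Δ0 s6=1 s8=0 s4=1 s3=0 s1=1 s9=1 s2=1 s5=1 clk=1 s0=0 s7=1
t3.Δ1 s6=1 s8=0 s4=1 s3=0 s1=1 s9=1 s2=1 s5=1 clk=0 s0=0 s7=1
t4.Δ0 s6=1 s8=0 s4=1 s3=0 s1=1 s9=1 s2=1 s5=1 clk=0 s0=0 s7=1
t4.Δ1 s6=1 s8=0 s4=1 s3=0 s1=1 s9=1 s2=1 s5=1 clk=1 s0=0 s7=1
t4.Δ2 s6=1 s8=1 s4=0 s3=0 s1=1 s9=1 s2=1 s5=1 clk=1 s0=0 s7=1
t4.Δ3 s6=1 s8=1 s4=0 s3=0 s1=0 s9=1 s2=0 s5=0 clk=1 s0=1 s7=1
t4.Δ4 s6=1 s8=1 s4=0 s3=1 s1=0 s9=1 s2=1 s5=0 clk=1 s0=1 s7=0
t4.Δ5 s6=1 s8=1 s4=0 s3=1 s1=1 s9=1 s2=1 s5=1 clk=1 s0=1 s7=1
t4.Δ6 s6=1 s8=1 s4=0 s3=1 s1=1 s9=1 s2=0 s5=0 clk=1 s0=1 s7=1
t4.Δ7 s6=1 s8=1 s4=0 s3=1 s1=1 s9=1 s2=0 s5=0 clk=1 s0=1 s7=0
t4.Δ8 s6=1 s8=1 s4=0 s3=1 s1=1 s9=1 s2=0 s5=1 clk=1 s0=1 s7=0
t5.Δ0 s6=1 s8=1 s4=0 s3=1 s1=1 s9=1 s2=0 s5=1 clk=1 s0=1 s7=0
t5.Δ1 s6=1 s8=1 s4=0 s3=1 s1=1 s9=1 s2=0 s5=1 clk=0 s0=1 s7=0
t6.Δ0 s6=1 s8=1 s4=0 s3=1 s1=1 s9=1 s2=0 s5=1 clk=0 s0=1 s7=0
t6.Δ1 s6=1 s8=1 s4=0 s3=1 s1=1 s9=1 s2=0 s5=1 clk=1 s0=1 s7=0
t6.Δ2 s6=1 s8=0 s4=1 s3=1 s1=1 s9=1 s2=0 s5=1 clk=1 s0=1 s7=0
t6.Δ3 s6=1 s8=0 s4=1 s3=1 s1=1 s9=1 s2=1 s5=0 clk=1 s0=0 s7=0
t6.Δ4 s6=1 s8=0 s4=1 s3=0 s1=1 s9=1 s2=1 s5=0 clk=1 s0=0 s7=1
t6.Δ5 s6=1 s8=0 s4=1 s3=0 s1=1 s9=1 s2=1 s5=1 clk=1 s0=0 s7=1
t7.Δ0 s6=1 s8=0 s4=1 s3=0 s1=1 s9=1 s2=1 s5=1 clk=1 s0=0 s7=1
t7.Δ1 s6=1 s8=0 s4=1 s3=0 s1=1 s9=1 s2=1 s5=1 clk=0 s0=0 s7=1
t8.Δ0 s6=1 s8=0 s4=1 s3=0 s1=1 s9=1 s2=1 s5=1 clk=0 s0=0 s7=1
t8.Δ1 s6=1 s8=0 s4=1 s3=0 s1=1 s9=1 s2=1 s5=1 clk=1 s0=0 s7=1
t8.Δ2 s6=1 s8=1 s4=0 s3=0 s1=1 s9=1 s2=1 s5=1 clk=1 s0=0 s7=1
t8.Δ3 s6=1 s8=1 s4=0 s3=0 s1=0 s9=1 s2=0 s5=0 clk=1 s0=1 s7=1
t8.Δ4 s6=1 s8=1 s4=0 s3=1 s1=0 s9=1 s2=1 s5=0 clk=1 s0=1 s7=0
t8.Δ5 s6=1 s8=1 s4=0 s3=1 s1=1 s9=1 s2=1 s5=1 clk=1 s0=1 s7=1
t8.Δ6 s6=1 s8=1 s4=0 s3=1 s1=1 s9=1 s2=0 s5=0 clk=1 s0=1 s7=1
t8.Δ7 s6=1 s8=1 s4=0 s3=1 s1=1 s9=1 s2=0 s5=0 clk=1 s0=1 s7=0
t8.Δ8 s6=1 s8=1 s4=0 s3=1 s1=1 s9=1 s2=0 s5=1 clk=1 s0=1 s7=0
t9.Δ0 s6=1 s8=1 s4=0 s3=1 s1=1 s9=1 s2=0 s5=1 clk=1 s0=1 s7=0
t9.Δ1 s6=1 s8=1 s4=0 s3=1 s1=1 s9=1 s2=0 s5=1 clk=0 s0=1 s7=0
t10.Δ0 s6=1 s8=1 s4=0 s3=1 s1=1 s9=1 s2=0 s5=1 clk=0 s0=1 s7=0
t10.Δ1 s6=1 s8=1 s4=0 s3=1 s1=1 s9=1 s2=0 s5=1 clk=1 s0=1 s7=0
t10.Δ2 s6=1 s8=0 s4=1 s3=1 s1=1 s9=1 s2=0 s5=1 clk=1 s0=1 s7=0
t10.Δ3 s6=1 s8=0 s4=1 s3=1 s1=1 s9=1 s2=1 s5=0 clk=1 s0=0 s7=0
t10.Δ4 s6=1 s8=0 s4=1 s3=0 s1=1 s9=1 s2=1 s5=0 clk=1 s0=0 s7=1
t10.Δ5 s6=1 s8=0 s4=1 s3=0 s1=1 s9=1 s2=1 s5=1 clk=1 s0=0 s7=1
t11.Δ0 s6=1 s8=0 s4=1 s3=0 s1=1 s9=1 s2=1 s5=1 clk=1 s0=0 s7=1
t11.Δ1 s6=1 s8=0 s4=1 s3=0 s1=1 s9=1 s2=1 s5=1 clk=0 s0=0 s7=1
t12.Δ0 s6=1 s8=0 s4=1 s3=0 s1=1 s9=1 s2=1 s5=1 clk=0 s0=0 s7=1
t12.Δ1 s6=1 s8=0 s4=1 s3=0 s1=1 s9=1 s2=1 s5=1 clk=1 s0=0 s7=1
t12.Δ2 s6=1 s8=1 s4=0 s3=0 s1=1 s9=1 s2=1 s5=1 clk=1 s0=0 s7=1
t12.Δ3 s6=1 s8=1 s4=0 s3=0 s1=0 s9=1 s2=0 s5=0 clk=1 s0=1 s7=1
t12.Δ4 s6=1 s8=1 s4=0 s3=1 s1=0 s9=1 s2=1 s5=0 clk=1 s0=1 s7=0
t12.Δ5 s6=1 s8=1 s4=0 s3=1 s1=1 s9=1 s2=1 s5=1 clk=1 s0=1 s7=1
t12.Δ6 s6=1 s8=1 s4=0 s3=1 s1=1 s9=1 s2=0 s5=0 clk=1 s0=1 s7=1
t12.Δ7 s6=1 s8=1 s4=0 s3=1 s1=1 s9=1 s2=0 s5=0 clk=1 s0=1 s7=0
t12.Δ8 s6=1 s8=1 s4=0 s3=1 s1=1 s9=1 s2=0 s5=1 clk=1 s0=1 s7=0
t13.Δ0 s6=1 s8=1 s4=0 s3=1 s1=1 s9=1 s2=0 s5=1 clk=1 s0=1 s7=0
t13.Δ1 s6=1 s8=1 s4=0 s3=1 s1=1 s9=1 s2=0 s5=1 clk=0 s0=1 s7=0
t14.Δ0 s6=1 s8=1 s4=0 s3=1 s1=1 s9=1 s2=0 s5=1 clk=0 s0=1 s7=0
t14.Δ1 s6=1 s8=1 s4=0 s3=1 s1=1 s9=1 s2=0 s5=1 clk=1 s0=1 s7=0
t14.Δ2 s6=1 s8=0 s4=1 s3=1 s1=1 s9=1 s2=0 s5=1 clk=1 s0=1 s7=0
t14.Δ3 s6=1 s8=0 s4=1 s3=1 s1=1 s9=1 s2=1 s5=0 clk=1 s0=0 s7=0
t14.Δ4 s6=1 s8=0 s4=1 s3=0 s1=1 s9=1 s2=1 s5=0 clk=1 s0=0 s7=1
t14.Δ5 s6=1 s8=0 s4=1 s3=0 s1=1 s9=1 s2=1 s5=1 clk=1 s0=0 s7=1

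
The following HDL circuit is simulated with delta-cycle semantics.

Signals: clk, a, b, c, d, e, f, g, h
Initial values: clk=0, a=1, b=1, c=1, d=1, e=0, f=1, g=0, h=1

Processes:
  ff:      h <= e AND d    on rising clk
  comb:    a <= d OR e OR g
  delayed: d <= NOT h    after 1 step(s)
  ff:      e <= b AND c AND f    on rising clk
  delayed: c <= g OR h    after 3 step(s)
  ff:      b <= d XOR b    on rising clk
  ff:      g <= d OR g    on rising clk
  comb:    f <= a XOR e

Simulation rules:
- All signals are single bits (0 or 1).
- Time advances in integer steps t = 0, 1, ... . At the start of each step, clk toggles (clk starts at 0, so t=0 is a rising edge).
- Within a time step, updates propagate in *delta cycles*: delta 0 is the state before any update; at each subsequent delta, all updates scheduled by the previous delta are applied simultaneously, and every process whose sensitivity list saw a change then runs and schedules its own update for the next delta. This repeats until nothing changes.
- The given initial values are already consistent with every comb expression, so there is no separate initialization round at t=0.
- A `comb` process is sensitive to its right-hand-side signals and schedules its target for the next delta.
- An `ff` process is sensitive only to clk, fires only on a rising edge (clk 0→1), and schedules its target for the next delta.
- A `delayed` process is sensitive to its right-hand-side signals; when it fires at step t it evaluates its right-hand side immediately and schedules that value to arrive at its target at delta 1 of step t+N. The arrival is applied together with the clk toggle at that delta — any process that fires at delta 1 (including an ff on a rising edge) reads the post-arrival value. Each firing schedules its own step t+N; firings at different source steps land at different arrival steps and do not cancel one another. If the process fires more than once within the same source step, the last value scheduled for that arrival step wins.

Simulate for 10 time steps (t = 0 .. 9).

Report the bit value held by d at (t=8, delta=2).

[bits: c,d,f,b,g,h,e,clk,a]
t=0: Δ0=111101001 Δ1=111101011 Δ2=111010111 Δ3=110010111 | 3Δ
t=1: Δ0=110010111 Δ1=110010101 | 1Δ
t=2: Δ0=110010101 Δ1=110010111 Δ2=110111011 Δ3=111111011 | 3Δ
t=3: Δ0=111111011 Δ1=101111001 | 1Δ
t=4: Δ0=101111001 Δ1=101111011 Δ2=101110111 Δ3=100110111 | 3Δ
t=5: Δ0=100110111 Δ1=110110101 | 1Δ
t=6: Δ0=110110101 Δ1=110110111 Δ2=110011011 Δ3=111011011 | 3Δ
t=7: Δ0=111011011 Δ1=101011001 | 1Δ
t=8: Δ0=101011001 Δ1=101011011 Δ2=101010011 | 2Δ
t=9: Δ0=101010011 Δ1=111010001 | 1Δ

0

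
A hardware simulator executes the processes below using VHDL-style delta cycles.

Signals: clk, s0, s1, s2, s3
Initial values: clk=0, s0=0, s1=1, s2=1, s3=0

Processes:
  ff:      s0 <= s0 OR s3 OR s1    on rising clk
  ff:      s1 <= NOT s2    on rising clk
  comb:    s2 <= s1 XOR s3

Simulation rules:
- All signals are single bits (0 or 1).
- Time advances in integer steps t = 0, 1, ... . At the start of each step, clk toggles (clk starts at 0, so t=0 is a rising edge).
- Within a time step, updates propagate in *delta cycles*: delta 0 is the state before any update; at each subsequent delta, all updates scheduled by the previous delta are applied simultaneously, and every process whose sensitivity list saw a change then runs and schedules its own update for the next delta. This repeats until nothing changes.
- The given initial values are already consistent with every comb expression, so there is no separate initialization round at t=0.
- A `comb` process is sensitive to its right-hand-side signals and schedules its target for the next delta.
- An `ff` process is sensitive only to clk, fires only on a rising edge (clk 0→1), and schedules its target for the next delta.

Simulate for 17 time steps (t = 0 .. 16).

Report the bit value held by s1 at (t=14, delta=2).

[bits: s0,s2,clk,s3,s1]
t=0: Δ0=01001 Δ1=01101 Δ2=11100 Δ3=10100 | 3Δ
t=1: Δ0=10100 Δ1=10000 | 1Δ
t=2: Δ0=10000 Δ1=10100 Δ2=10101 Δ3=11101 | 3Δ
t=3: Δ0=11101 Δ1=11001 | 1Δ
t=4: Δ0=11001 Δ1=11101 Δ2=11100 Δ3=10100 | 3Δ
t=5: Δ0=10100 Δ1=10000 | 1Δ
t=6: Δ0=10000 Δ1=10100 Δ2=10101 Δ3=11101 | 3Δ
t=7: Δ0=11101 Δ1=11001 | 1Δ
t=8: Δ0=11001 Δ1=11101 Δ2=11100 Δ3=10100 | 3Δ
t=9: Δ0=10100 Δ1=10000 | 1Δ
t=10: Δ0=10000 Δ1=10100 Δ2=10101 Δ3=11101 | 3Δ
t=11: Δ0=11101 Δ1=11001 | 1Δ
t=12: Δ0=11001 Δ1=11101 Δ2=11100 Δ3=10100 | 3Δ
t=13: Δ0=10100 Δ1=10000 | 1Δ
t=14: Δ0=10000 Δ1=10100 Δ2=10101 Δ3=11101 | 3Δ
t=15: Δ0=11101 Δ1=11001 | 1Δ
t=16: Δ0=11001 Δ1=11101 Δ2=11100 Δ3=10100 | 3Δ

1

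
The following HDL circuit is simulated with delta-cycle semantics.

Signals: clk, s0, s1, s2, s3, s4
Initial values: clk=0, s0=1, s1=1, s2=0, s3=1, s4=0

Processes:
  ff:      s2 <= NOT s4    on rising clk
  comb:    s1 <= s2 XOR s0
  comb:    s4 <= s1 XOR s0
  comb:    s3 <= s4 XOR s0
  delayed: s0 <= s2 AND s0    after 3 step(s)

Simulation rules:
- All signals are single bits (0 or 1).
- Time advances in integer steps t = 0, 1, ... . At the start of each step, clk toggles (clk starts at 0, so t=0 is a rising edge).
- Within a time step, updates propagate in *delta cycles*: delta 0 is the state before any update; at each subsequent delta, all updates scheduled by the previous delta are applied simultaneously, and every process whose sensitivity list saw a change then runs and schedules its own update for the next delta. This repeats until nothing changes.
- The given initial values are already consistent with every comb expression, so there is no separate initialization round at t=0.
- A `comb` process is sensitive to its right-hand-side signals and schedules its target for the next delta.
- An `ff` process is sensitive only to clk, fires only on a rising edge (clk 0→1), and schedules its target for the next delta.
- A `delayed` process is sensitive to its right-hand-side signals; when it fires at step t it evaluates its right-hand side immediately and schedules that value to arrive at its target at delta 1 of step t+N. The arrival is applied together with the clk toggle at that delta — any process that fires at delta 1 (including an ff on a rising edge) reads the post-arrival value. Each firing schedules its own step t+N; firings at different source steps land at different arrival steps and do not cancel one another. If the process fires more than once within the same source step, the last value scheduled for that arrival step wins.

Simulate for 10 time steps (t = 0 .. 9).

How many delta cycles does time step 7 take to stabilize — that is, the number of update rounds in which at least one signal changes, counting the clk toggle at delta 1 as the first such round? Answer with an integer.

t0.Δ0 s2=0 s3=1 s4=0 s1=1 clk=0 s0=1
t0.Δ1 s2=0 s3=1 s4=0 s1=1 clk=1 s0=1
t0.Δ2 s2=1 s3=1 s4=0 s1=1 clk=1 s0=1
t0.Δ3 s2=1 s3=1 s4=0 s1=0 clk=1 s0=1
t0.Δ4 s2=1 s3=1 s4=1 s1=0 clk=1 s0=1
t0.Δ5 s2=1 s3=0 s4=1 s1=0 clk=1 s0=1
t1.Δ0 s2=1 s3=0 s4=1 s1=0 clk=1 s0=1
t1.Δ1 s2=1 s3=0 s4=1 s1=0 clk=0 s0=1
t2.Δ0 s2=1 s3=0 s4=1 s1=0 clk=0 s0=1
t2.Δ1 s2=1 s3=0 s4=1 s1=0 clk=1 s0=1
t2.Δ2 s2=0 s3=0 s4=1 s1=0 clk=1 s0=1
t2.Δ3 s2=0 s3=0 s4=1 s1=1 clk=1 s0=1
t2.Δ4 s2=0 s3=0 s4=0 s1=1 clk=1 s0=1
t2.Δ5 s2=0 s3=1 s4=0 s1=1 clk=1 s0=1
t3.Δ0 s2=0 s3=1 s4=0 s1=1 clk=1 s0=1
t3.Δ1 s2=0 s3=1 s4=0 s1=1 clk=0 s0=1
t4.Δ0 s2=0 s3=1 s4=0 s1=1 clk=0 s0=1
t4.Δ1 s2=0 s3=1 s4=0 s1=1 clk=1 s0=1
t4.Δ2 s2=1 s3=1 s4=0 s1=1 clk=1 s0=1
t4.Δ3 s2=1 s3=1 s4=0 s1=0 clk=1 s0=1
t4.Δ4 s2=1 s3=1 s4=1 s1=0 clk=1 s0=1
t4.Δ5 s2=1 s3=0 s4=1 s1=0 clk=1 s0=1
t5.Δ0 s2=1 s3=0 s4=1 s1=0 clk=1 s0=1
t5.Δ1 s2=1 s3=0 s4=1 s1=0 clk=0 s0=0
t5.Δ2 s2=1 s3=1 s4=0 s1=1 clk=0 s0=0
t5.Δ3 s2=1 s3=0 s4=1 s1=1 clk=0 s0=0
t5.Δ4 s2=1 s3=1 s4=1 s1=1 clk=0 s0=0
t6.Δ0 s2=1 s3=1 s4=1 s1=1 clk=0 s0=0
t6.Δ1 s2=1 s3=1 s4=1 s1=1 clk=1 s0=0
t6.Δ2 s2=0 s3=1 s4=1 s1=1 clk=1 s0=0
t6.Δ3 s2=0 s3=1 s4=1 s1=0 clk=1 s0=0
t6.Δ4 s2=0 s3=1 s4=0 s1=0 clk=1 s0=0
t6.Δ5 s2=0 s3=0 s4=0 s1=0 clk=1 s0=0
t7.Δ0 s2=0 s3=0 s4=0 s1=0 clk=1 s0=0
t7.Δ1 s2=0 s3=0 s4=0 s1=0 clk=0 s0=1
t7.Δ2 s2=0 s3=1 s4=1 s1=1 clk=0 s0=1
t7.Δ3 s2=0 s3=0 s4=0 s1=1 clk=0 s0=1
t7.Δ4 s2=0 s3=1 s4=0 s1=1 clk=0 s0=1
t8.Δ0 s2=0 s3=1 s4=0 s1=1 clk=0 s0=1
t8.Δ1 s2=0 s3=1 s4=0 s1=1 clk=1 s0=0
t8.Δ2 s2=1 s3=0 s4=1 s1=0 clk=1 s0=0
t8.Δ3 s2=1 s3=1 s4=0 s1=1 clk=1 s0=0
t8.Δ4 s2=1 s3=0 s4=1 s1=1 clk=1 s0=0
t8.Δ5 s2=1 s3=1 s4=1 s1=1 clk=1 s0=0
t9.Δ0 s2=1 s3=1 s4=1 s1=1 clk=1 s0=0
t9.Δ1 s2=1 s3=1 s4=1 s1=1 clk=0 s0=0

4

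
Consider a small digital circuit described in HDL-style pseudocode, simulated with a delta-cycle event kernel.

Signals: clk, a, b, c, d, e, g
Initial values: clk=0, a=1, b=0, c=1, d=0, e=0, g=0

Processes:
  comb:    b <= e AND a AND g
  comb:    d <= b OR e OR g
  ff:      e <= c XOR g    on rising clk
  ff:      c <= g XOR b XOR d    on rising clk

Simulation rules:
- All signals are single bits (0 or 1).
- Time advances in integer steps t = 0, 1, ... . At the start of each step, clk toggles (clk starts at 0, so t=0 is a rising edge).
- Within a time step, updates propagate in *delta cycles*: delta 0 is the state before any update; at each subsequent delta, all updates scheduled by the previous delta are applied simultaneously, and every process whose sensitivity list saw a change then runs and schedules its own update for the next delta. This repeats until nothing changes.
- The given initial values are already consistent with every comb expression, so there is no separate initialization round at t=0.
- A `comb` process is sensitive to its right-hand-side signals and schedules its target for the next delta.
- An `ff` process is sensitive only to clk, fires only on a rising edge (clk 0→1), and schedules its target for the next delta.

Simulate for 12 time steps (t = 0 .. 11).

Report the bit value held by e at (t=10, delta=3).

[bits: clk,c,g,a,d,b,e]
t=0: Δ0=0101000 Δ1=1101000 Δ2=1001001 Δ3=1001101 | 3Δ
t=1: Δ0=1001101 Δ1=0001101 | 1Δ
t=2: Δ0=0001101 Δ1=1001101 Δ2=1101100 Δ3=1101000 | 3Δ
t=3: Δ0=1101000 Δ1=0101000 | 1Δ
t=4: Δ0=0101000 Δ1=1101000 Δ2=1001001 Δ3=1001101 | 3Δ
t=5: Δ0=1001101 Δ1=0001101 | 1Δ
t=6: Δ0=0001101 Δ1=1001101 Δ2=1101100 Δ3=1101000 | 3Δ
t=7: Δ0=1101000 Δ1=0101000 | 1Δ
t=8: Δ0=0101000 Δ1=1101000 Δ2=1001001 Δ3=1001101 | 3Δ
t=9: Δ0=1001101 Δ1=0001101 | 1Δ
t=10: Δ0=0001101 Δ1=1001101 Δ2=1101100 Δ3=1101000 | 3Δ
t=11: Δ0=1101000 Δ1=0101000 | 1Δ

0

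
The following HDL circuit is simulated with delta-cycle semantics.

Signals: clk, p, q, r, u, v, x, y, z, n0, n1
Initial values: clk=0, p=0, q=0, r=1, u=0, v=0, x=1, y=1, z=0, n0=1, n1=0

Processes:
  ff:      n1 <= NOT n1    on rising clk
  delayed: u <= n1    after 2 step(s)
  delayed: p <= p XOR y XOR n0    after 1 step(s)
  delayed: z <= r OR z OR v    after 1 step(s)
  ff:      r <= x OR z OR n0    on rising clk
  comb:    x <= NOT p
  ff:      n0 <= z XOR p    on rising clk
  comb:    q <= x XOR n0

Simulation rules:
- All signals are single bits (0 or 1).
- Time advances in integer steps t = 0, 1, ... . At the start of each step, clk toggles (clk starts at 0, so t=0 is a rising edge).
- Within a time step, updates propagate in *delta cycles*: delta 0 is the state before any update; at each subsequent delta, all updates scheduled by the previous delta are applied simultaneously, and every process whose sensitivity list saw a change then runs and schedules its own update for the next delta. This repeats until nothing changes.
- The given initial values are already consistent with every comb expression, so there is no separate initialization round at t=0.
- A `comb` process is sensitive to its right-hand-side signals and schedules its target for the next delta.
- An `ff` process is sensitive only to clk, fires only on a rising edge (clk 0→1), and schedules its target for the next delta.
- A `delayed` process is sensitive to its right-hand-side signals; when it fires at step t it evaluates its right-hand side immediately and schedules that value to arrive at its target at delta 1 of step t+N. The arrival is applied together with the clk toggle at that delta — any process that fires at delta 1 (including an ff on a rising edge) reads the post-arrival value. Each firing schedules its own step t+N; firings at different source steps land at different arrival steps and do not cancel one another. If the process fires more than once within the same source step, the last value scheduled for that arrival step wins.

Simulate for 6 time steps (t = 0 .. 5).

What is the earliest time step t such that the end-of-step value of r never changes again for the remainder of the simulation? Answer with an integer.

[bits: x,u,y,p,n0,clk,z,v,r,q,n1]
t=0: Δ0=10101000100 Δ1=10101100100 Δ2=10100100101 Δ3=10100100111 | 3Δ
t=1: Δ0=10100100111 Δ1=10110000111 Δ2=00110000111 Δ3=00110000101 | 3Δ
t=2: Δ0=00110000101 Δ1=01100100101 Δ2=11100100000 Δ3=11100100010 | 3Δ
t=3: Δ0=11100100010 Δ1=11110000010 Δ2=01110000010 Δ3=01110000000 | 3Δ
t=4: Δ0=01110000000 Δ1=00100100000 Δ2=10100100001 Δ3=10100100011 | 3Δ
t=5: Δ0=10100100011 Δ1=10110000011 Δ2=00110000011 Δ3=00110000001 | 3Δ

2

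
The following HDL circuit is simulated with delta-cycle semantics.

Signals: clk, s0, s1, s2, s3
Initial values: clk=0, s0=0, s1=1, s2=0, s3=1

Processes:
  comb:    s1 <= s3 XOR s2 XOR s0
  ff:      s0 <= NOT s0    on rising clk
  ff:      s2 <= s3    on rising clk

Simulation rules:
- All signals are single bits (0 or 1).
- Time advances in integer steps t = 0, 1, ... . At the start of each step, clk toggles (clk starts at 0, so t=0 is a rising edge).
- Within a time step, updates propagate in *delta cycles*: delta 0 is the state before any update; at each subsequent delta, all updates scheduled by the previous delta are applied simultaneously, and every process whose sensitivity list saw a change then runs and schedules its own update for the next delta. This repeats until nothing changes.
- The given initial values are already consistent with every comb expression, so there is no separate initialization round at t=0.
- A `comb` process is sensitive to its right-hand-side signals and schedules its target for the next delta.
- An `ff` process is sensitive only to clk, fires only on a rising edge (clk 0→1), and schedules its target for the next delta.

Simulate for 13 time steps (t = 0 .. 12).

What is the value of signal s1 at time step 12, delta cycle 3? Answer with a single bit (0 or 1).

1

t0.Δ0 s1=1 s3=1 clk=0 s2=0 s0=0
t0.Δ1 s1=1 s3=1 clk=1 s2=0 s0=0
t0.Δ2 s1=1 s3=1 clk=1 s2=1 s0=1
t1.Δ0 s1=1 s3=1 clk=1 s2=1 s0=1
t1.Δ1 s1=1 s3=1 clk=0 s2=1 s0=1
t2.Δ0 s1=1 s3=1 clk=0 s2=1 s0=1
t2.Δ1 s1=1 s3=1 clk=1 s2=1 s0=1
t2.Δ2 s1=1 s3=1 clk=1 s2=1 s0=0
t2.Δ3 s1=0 s3=1 clk=1 s2=1 s0=0
t3.Δ0 s1=0 s3=1 clk=1 s2=1 s0=0
t3.Δ1 s1=0 s3=1 clk=0 s2=1 s0=0
t4.Δ0 s1=0 s3=1 clk=0 s2=1 s0=0
t4.Δ1 s1=0 s3=1 clk=1 s2=1 s0=0
t4.Δ2 s1=0 s3=1 clk=1 s2=1 s0=1
t4.Δ3 s1=1 s3=1 clk=1 s2=1 s0=1
t5.Δ0 s1=1 s3=1 clk=1 s2=1 s0=1
t5.Δ1 s1=1 s3=1 clk=0 s2=1 s0=1
t6.Δ0 s1=1 s3=1 clk=0 s2=1 s0=1
t6.Δ1 s1=1 s3=1 clk=1 s2=1 s0=1
t6.Δ2 s1=1 s3=1 clk=1 s2=1 s0=0
t6.Δ3 s1=0 s3=1 clk=1 s2=1 s0=0
t7.Δ0 s1=0 s3=1 clk=1 s2=1 s0=0
t7.Δ1 s1=0 s3=1 clk=0 s2=1 s0=0
t8.Δ0 s1=0 s3=1 clk=0 s2=1 s0=0
t8.Δ1 s1=0 s3=1 clk=1 s2=1 s0=0
t8.Δ2 s1=0 s3=1 clk=1 s2=1 s0=1
t8.Δ3 s1=1 s3=1 clk=1 s2=1 s0=1
t9.Δ0 s1=1 s3=1 clk=1 s2=1 s0=1
t9.Δ1 s1=1 s3=1 clk=0 s2=1 s0=1
t10.Δ0 s1=1 s3=1 clk=0 s2=1 s0=1
t10.Δ1 s1=1 s3=1 clk=1 s2=1 s0=1
t10.Δ2 s1=1 s3=1 clk=1 s2=1 s0=0
t10.Δ3 s1=0 s3=1 clk=1 s2=1 s0=0
t11.Δ0 s1=0 s3=1 clk=1 s2=1 s0=0
t11.Δ1 s1=0 s3=1 clk=0 s2=1 s0=0
t12.Δ0 s1=0 s3=1 clk=0 s2=1 s0=0
t12.Δ1 s1=0 s3=1 clk=1 s2=1 s0=0
t12.Δ2 s1=0 s3=1 clk=1 s2=1 s0=1
t12.Δ3 s1=1 s3=1 clk=1 s2=1 s0=1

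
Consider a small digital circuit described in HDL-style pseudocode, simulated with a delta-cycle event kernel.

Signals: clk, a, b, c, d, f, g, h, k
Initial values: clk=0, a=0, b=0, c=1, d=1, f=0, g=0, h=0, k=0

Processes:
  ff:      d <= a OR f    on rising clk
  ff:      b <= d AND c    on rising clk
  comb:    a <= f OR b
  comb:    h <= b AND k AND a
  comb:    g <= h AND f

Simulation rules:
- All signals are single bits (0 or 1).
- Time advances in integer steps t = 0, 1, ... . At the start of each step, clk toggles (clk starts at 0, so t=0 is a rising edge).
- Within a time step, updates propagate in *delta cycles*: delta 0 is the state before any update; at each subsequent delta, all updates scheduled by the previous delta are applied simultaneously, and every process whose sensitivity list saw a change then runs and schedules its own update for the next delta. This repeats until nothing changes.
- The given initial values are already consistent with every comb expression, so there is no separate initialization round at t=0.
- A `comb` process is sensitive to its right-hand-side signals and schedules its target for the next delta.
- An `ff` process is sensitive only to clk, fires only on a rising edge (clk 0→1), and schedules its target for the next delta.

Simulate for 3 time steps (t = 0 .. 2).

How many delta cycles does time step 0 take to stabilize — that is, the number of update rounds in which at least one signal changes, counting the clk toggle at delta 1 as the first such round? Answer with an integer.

3

t=0 Δ0: k=0 a=0 g=0 f=0 h=0 b=0 d=1 c=1 clk=0
  Δ1: clk:0→1
  Δ2: b:0→1, d:1→0
  Δ3: a:0→1
  (3Δ to stable)
t=1 Δ0: k=0 a=1 g=0 f=0 h=0 b=1 d=0 c=1 clk=1
  Δ1: clk:1→0
  (1Δ to stable)
t=2 Δ0: k=0 a=1 g=0 f=0 h=0 b=1 d=0 c=1 clk=0
  Δ1: clk:0→1
  Δ2: b:1→0, d:0→1
  Δ3: a:1→0
  (3Δ to stable)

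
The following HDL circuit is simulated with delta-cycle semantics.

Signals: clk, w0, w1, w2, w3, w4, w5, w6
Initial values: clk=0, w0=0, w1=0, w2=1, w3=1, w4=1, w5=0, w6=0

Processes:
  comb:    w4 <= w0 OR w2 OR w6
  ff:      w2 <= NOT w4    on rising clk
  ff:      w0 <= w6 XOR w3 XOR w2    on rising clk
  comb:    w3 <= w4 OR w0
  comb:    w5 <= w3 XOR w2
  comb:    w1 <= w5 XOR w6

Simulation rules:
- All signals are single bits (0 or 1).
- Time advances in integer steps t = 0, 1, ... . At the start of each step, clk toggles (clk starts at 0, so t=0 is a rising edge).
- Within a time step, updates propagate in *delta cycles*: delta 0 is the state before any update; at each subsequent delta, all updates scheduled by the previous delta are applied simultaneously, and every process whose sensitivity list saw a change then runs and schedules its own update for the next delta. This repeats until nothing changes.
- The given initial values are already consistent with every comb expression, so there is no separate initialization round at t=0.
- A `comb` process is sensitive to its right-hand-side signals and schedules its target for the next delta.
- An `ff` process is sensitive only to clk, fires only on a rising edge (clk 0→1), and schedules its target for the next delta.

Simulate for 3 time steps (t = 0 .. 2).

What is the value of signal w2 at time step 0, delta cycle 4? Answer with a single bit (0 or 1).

t0.Δ0 w0=0 w6=0 w4=1 w2=1 w3=1 w5=0 w1=0 clk=0
t0.Δ1 w0=0 w6=0 w4=1 w2=1 w3=1 w5=0 w1=0 clk=1
t0.Δ2 w0=0 w6=0 w4=1 w2=0 w3=1 w5=0 w1=0 clk=1
t0.Δ3 w0=0 w6=0 w4=0 w2=0 w3=1 w5=1 w1=0 clk=1
t0.Δ4 w0=0 w6=0 w4=0 w2=0 w3=0 w5=1 w1=1 clk=1
t0.Δ5 w0=0 w6=0 w4=0 w2=0 w3=0 w5=0 w1=1 clk=1
t0.Δ6 w0=0 w6=0 w4=0 w2=0 w3=0 w5=0 w1=0 clk=1
t1.Δ0 w0=0 w6=0 w4=0 w2=0 w3=0 w5=0 w1=0 clk=1
t1.Δ1 w0=0 w6=0 w4=0 w2=0 w3=0 w5=0 w1=0 clk=0
t2.Δ0 w0=0 w6=0 w4=0 w2=0 w3=0 w5=0 w1=0 clk=0
t2.Δ1 w0=0 w6=0 w4=0 w2=0 w3=0 w5=0 w1=0 clk=1
t2.Δ2 w0=0 w6=0 w4=0 w2=1 w3=0 w5=0 w1=0 clk=1
t2.Δ3 w0=0 w6=0 w4=1 w2=1 w3=0 w5=1 w1=0 clk=1
t2.Δ4 w0=0 w6=0 w4=1 w2=1 w3=1 w5=1 w1=1 clk=1
t2.Δ5 w0=0 w6=0 w4=1 w2=1 w3=1 w5=0 w1=1 clk=1
t2.Δ6 w0=0 w6=0 w4=1 w2=1 w3=1 w5=0 w1=0 clk=1

0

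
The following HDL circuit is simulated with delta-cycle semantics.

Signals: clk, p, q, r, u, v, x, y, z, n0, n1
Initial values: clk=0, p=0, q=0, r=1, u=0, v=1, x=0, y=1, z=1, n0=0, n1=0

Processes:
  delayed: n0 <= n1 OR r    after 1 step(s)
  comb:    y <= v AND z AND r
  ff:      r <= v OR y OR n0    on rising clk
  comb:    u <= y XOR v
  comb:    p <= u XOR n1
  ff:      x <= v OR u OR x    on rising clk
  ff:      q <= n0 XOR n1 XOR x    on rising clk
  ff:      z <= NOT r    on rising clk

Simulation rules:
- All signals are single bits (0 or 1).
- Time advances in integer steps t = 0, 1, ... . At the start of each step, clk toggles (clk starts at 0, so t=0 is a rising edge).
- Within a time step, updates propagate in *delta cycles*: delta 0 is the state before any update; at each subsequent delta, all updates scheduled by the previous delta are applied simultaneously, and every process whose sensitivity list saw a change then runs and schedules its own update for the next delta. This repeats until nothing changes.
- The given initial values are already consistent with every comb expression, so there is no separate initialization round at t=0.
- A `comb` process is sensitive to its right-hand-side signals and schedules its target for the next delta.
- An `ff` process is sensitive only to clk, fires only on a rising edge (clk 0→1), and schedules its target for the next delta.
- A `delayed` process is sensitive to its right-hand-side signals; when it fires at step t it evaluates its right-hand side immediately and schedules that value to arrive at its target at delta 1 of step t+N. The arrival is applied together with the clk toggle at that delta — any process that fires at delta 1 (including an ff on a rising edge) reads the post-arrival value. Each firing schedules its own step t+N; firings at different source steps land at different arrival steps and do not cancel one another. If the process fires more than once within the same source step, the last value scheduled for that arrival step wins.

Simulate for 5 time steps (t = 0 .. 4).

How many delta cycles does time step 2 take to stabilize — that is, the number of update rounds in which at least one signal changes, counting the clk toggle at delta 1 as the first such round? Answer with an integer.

2

t0.Δ0 clk=0 y=1 n0=0 u=0 z=1 n1=0 q=0 r=1 v=1 x=0 p=0
t0.Δ1 clk=1 y=1 n0=0 u=0 z=1 n1=0 q=0 r=1 v=1 x=0 p=0
t0.Δ2 clk=1 y=1 n0=0 u=0 z=0 n1=0 q=0 r=1 v=1 x=1 p=0
t0.Δ3 clk=1 y=0 n0=0 u=0 z=0 n1=0 q=0 r=1 v=1 x=1 p=0
t0.Δ4 clk=1 y=0 n0=0 u=1 z=0 n1=0 q=0 r=1 v=1 x=1 p=0
t0.Δ5 clk=1 y=0 n0=0 u=1 z=0 n1=0 q=0 r=1 v=1 x=1 p=1
t1.Δ0 clk=1 y=0 n0=0 u=1 z=0 n1=0 q=0 r=1 v=1 x=1 p=1
t1.Δ1 clk=0 y=0 n0=0 u=1 z=0 n1=0 q=0 r=1 v=1 x=1 p=1
t2.Δ0 clk=0 y=0 n0=0 u=1 z=0 n1=0 q=0 r=1 v=1 x=1 p=1
t2.Δ1 clk=1 y=0 n0=0 u=1 z=0 n1=0 q=0 r=1 v=1 x=1 p=1
t2.Δ2 clk=1 y=0 n0=0 u=1 z=0 n1=0 q=1 r=1 v=1 x=1 p=1
t3.Δ0 clk=1 y=0 n0=0 u=1 z=0 n1=0 q=1 r=1 v=1 x=1 p=1
t3.Δ1 clk=0 y=0 n0=0 u=1 z=0 n1=0 q=1 r=1 v=1 x=1 p=1
t4.Δ0 clk=0 y=0 n0=0 u=1 z=0 n1=0 q=1 r=1 v=1 x=1 p=1
t4.Δ1 clk=1 y=0 n0=0 u=1 z=0 n1=0 q=1 r=1 v=1 x=1 p=1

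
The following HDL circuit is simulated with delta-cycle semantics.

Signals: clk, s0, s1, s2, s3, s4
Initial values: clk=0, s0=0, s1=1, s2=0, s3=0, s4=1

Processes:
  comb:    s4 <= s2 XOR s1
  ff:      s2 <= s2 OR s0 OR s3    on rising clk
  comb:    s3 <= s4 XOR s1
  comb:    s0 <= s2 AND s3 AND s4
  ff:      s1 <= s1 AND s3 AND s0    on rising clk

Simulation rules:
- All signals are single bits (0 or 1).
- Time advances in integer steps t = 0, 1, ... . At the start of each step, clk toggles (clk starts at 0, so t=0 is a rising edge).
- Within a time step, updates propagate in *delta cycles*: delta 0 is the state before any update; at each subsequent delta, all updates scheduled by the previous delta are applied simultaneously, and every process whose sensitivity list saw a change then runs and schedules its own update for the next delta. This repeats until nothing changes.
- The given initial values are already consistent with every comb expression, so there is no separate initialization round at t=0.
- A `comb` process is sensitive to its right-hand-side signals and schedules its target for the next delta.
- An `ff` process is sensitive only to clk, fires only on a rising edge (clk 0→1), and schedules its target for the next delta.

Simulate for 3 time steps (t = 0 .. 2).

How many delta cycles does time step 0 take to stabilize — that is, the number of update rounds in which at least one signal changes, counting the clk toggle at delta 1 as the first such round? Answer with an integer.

t=0 Δ0: s4=1 s2=0 s0=0 s3=0 s1=1 clk=0
  Δ1: clk:0→1
  Δ2: s1:1→0
  Δ3: s4:1→0, s3:0→1
  Δ4: s3:1→0
  (4Δ to stable)
t=1 Δ0: s4=0 s2=0 s0=0 s3=0 s1=0 clk=1
  Δ1: clk:1→0
  (1Δ to stable)
t=2 Δ0: s4=0 s2=0 s0=0 s3=0 s1=0 clk=0
  Δ1: clk:0→1
  (1Δ to stable)

4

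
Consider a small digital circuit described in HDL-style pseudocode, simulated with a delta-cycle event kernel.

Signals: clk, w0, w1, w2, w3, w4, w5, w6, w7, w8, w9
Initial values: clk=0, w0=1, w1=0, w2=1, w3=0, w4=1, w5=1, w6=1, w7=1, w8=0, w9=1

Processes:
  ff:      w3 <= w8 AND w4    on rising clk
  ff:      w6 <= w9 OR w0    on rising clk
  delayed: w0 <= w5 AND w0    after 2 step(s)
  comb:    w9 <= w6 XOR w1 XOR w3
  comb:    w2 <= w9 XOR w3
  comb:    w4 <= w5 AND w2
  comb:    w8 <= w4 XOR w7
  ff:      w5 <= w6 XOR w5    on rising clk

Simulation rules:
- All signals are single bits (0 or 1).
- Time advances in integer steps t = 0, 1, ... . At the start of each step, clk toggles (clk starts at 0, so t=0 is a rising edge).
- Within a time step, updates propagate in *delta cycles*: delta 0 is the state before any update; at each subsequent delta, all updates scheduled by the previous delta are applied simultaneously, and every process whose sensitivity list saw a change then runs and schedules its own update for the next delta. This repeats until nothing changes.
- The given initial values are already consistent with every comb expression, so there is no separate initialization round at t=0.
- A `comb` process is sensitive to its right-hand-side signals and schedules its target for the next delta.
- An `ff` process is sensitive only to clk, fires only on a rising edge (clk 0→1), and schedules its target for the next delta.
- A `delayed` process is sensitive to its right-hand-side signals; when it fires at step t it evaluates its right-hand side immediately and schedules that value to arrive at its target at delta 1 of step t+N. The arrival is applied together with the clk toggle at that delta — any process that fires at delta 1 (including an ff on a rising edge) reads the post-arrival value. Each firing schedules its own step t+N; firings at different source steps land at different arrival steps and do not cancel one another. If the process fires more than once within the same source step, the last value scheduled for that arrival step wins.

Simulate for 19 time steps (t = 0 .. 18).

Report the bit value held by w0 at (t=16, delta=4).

[bits: w2,w6,w8,w4,w0,w5,w7,w3,w1,clk,w9]
t=0: Δ0=11011110001 Δ1=11011110011 Δ2=11011010011 Δ3=11001010011 Δ4=11101010011 | 4Δ
t=1: Δ0=11101010011 Δ1=11101010001 | 1Δ
t=2: Δ0=11101010001 Δ1=11100010011 Δ2=11100110011 Δ3=11110110011 Δ4=11010110011 | 4Δ
t=3: Δ0=11010110011 Δ1=11010110001 | 1Δ
t=4: Δ0=11010110001 Δ1=11010110011 Δ2=11010010011 Δ3=11000010011 Δ4=11100010011 | 4Δ
t=5: Δ0=11100010011 Δ1=11100010001 | 1Δ
t=6: Δ0=11100010001 Δ1=11100010011 Δ2=11100110011 Δ3=11110110011 Δ4=11010110011 | 4Δ
t=7: Δ0=11010110011 Δ1=11010110001 | 1Δ
t=8: Δ0=11010110001 Δ1=11010110011 Δ2=11010010011 Δ3=11000010011 Δ4=11100010011 | 4Δ
t=9: Δ0=11100010011 Δ1=11100010001 | 1Δ
t=10: Δ0=11100010001 Δ1=11100010011 Δ2=11100110011 Δ3=11110110011 Δ4=11010110011 | 4Δ
t=11: Δ0=11010110011 Δ1=11010110001 | 1Δ
t=12: Δ0=11010110001 Δ1=11010110011 Δ2=11010010011 Δ3=11000010011 Δ4=11100010011 | 4Δ
t=13: Δ0=11100010011 Δ1=11100010001 | 1Δ
t=14: Δ0=11100010001 Δ1=11100010011 Δ2=11100110011 Δ3=11110110011 Δ4=11010110011 | 4Δ
t=15: Δ0=11010110011 Δ1=11010110001 | 1Δ
t=16: Δ0=11010110001 Δ1=11010110011 Δ2=11010010011 Δ3=11000010011 Δ4=11100010011 | 4Δ
t=17: Δ0=11100010011 Δ1=11100010001 | 1Δ
t=18: Δ0=11100010001 Δ1=11100010011 Δ2=11100110011 Δ3=11110110011 Δ4=11010110011 | 4Δ

0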